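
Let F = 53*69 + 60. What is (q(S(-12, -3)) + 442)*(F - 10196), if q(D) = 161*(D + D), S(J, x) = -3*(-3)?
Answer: -21639860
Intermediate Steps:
S(J, x) = 9
q(D) = 322*D (q(D) = 161*(2*D) = 322*D)
F = 3717 (F = 3657 + 60 = 3717)
(q(S(-12, -3)) + 442)*(F - 10196) = (322*9 + 442)*(3717 - 10196) = (2898 + 442)*(-6479) = 3340*(-6479) = -21639860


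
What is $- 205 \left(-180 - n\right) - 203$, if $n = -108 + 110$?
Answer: $37107$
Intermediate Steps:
$n = 2$
$- 205 \left(-180 - n\right) - 203 = - 205 \left(-180 - 2\right) - 203 = \left(-205\right) \left(-182\right) - 203 = 37310 - 203 = 37107$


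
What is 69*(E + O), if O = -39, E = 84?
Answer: 3105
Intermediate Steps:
69*(E + O) = 69*(84 - 39) = 69*45 = 3105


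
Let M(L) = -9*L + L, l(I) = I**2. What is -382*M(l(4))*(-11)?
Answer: -537856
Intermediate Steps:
M(L) = -8*L
-382*M(l(4))*(-11) = -382*(-8*4**2)*(-11) = -382*(-8*16)*(-11) = -(-48896)*(-11) = -382*1408 = -537856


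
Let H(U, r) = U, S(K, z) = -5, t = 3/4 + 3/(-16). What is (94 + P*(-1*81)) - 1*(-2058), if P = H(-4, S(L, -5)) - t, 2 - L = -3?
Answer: 40345/16 ≈ 2521.6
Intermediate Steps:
L = 5 (L = 2 - 1*(-3) = 2 + 3 = 5)
t = 9/16 (t = 3*(¼) + 3*(-1/16) = ¾ - 3/16 = 9/16 ≈ 0.56250)
P = -73/16 (P = -4 - 1*9/16 = -4 - 9/16 = -73/16 ≈ -4.5625)
(94 + P*(-1*81)) - 1*(-2058) = (94 - (-73)*81/16) - 1*(-2058) = (94 - 73/16*(-81)) + 2058 = (94 + 5913/16) + 2058 = 7417/16 + 2058 = 40345/16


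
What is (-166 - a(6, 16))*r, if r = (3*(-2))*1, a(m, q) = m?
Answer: 1032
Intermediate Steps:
r = -6 (r = -6*1 = -6)
(-166 - a(6, 16))*r = (-166 - 1*6)*(-6) = (-166 - 6)*(-6) = -172*(-6) = 1032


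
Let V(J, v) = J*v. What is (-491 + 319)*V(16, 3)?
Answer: -8256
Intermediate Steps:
(-491 + 319)*V(16, 3) = (-491 + 319)*(16*3) = -172*48 = -8256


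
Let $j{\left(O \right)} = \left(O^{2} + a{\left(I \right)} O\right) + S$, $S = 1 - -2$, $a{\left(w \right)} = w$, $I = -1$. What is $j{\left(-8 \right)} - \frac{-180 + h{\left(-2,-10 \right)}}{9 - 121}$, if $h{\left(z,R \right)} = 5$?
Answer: $\frac{1175}{16} \approx 73.438$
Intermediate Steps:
$S = 3$ ($S = 1 + 2 = 3$)
$j{\left(O \right)} = 3 + O^{2} - O$ ($j{\left(O \right)} = \left(O^{2} - O\right) + 3 = 3 + O^{2} - O$)
$j{\left(-8 \right)} - \frac{-180 + h{\left(-2,-10 \right)}}{9 - 121} = \left(3 + \left(-8\right)^{2} - -8\right) - \frac{-180 + 5}{9 - 121} = \left(3 + 64 + 8\right) - - \frac{175}{-112} = 75 - \left(-175\right) \left(- \frac{1}{112}\right) = 75 - \frac{25}{16} = \frac{1175}{16}$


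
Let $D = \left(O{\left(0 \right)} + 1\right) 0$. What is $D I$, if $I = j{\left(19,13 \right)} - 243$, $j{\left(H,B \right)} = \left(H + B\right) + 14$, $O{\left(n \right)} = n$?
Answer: $0$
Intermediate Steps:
$j{\left(H,B \right)} = 14 + B + H$ ($j{\left(H,B \right)} = \left(B + H\right) + 14 = 14 + B + H$)
$I = -197$ ($I = \left(14 + 13 + 19\right) - 243 = 46 - 243 = -197$)
$D = 0$ ($D = \left(0 + 1\right) 0 = 1 \cdot 0 = 0$)
$D I = 0 \left(-197\right) = 0$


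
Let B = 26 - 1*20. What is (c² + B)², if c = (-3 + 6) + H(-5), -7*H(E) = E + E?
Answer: 1575025/2401 ≈ 655.99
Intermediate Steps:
H(E) = -2*E/7 (H(E) = -(E + E)/7 = -2*E/7)
c = 31/7 (c = (-3 + 6) - 2/7*(-5) = 3 + 10/7 = 31/7 ≈ 4.4286)
B = 6 (B = 26 - 20 = 6)
(c² + B)² = ((31/7)² + 6)² = (961/49 + 6)² = (1255/49)² = 1575025/2401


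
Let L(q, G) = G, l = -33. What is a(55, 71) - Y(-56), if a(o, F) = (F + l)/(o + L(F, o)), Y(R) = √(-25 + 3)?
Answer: 19/55 - I*√22 ≈ 0.34545 - 4.6904*I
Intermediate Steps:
Y(R) = I*√22 (Y(R) = √(-22) = I*√22)
a(o, F) = (-33 + F)/(2*o) (a(o, F) = (F - 33)/(o + o) = (-33 + F)/((2*o)) = (-33 + F)*(1/(2*o)) = (-33 + F)/(2*o))
a(55, 71) - Y(-56) = (½)*(-33 + 71)/55 - I*√22 = (½)*(1/55)*38 - I*√22 = 19/55 - I*√22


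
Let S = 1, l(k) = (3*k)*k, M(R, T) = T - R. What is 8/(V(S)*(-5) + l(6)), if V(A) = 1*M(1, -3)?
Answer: 1/16 ≈ 0.062500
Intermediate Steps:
l(k) = 3*k²
V(A) = -4 (V(A) = 1*(-3 - 1*1) = 1*(-3 - 1) = 1*(-4) = -4)
8/(V(S)*(-5) + l(6)) = 8/(-4*(-5) + 3*6²) = 8/(20 + 3*36) = 8/(20 + 108) = 8/128 = 8*(1/128) = 1/16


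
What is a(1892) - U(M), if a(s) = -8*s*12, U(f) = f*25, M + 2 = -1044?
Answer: -155482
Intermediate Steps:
M = -1046 (M = -2 - 1044 = -1046)
U(f) = 25*f
a(s) = -96*s
a(1892) - U(M) = -96*1892 - 25*(-1046) = -181632 - 1*(-26150) = -181632 + 26150 = -155482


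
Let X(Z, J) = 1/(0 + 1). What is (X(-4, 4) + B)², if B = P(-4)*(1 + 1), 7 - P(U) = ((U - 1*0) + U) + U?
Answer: 1521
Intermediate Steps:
X(Z, J) = 1 (X(Z, J) = 1/1 = 1)
P(U) = 7 - 3*U (P(U) = 7 - (((U - 1*0) + U) + U) = 7 - (((U + 0) + U) + U) = 7 - ((U + U) + U) = 7 - (2*U + U) = 7 - 3*U)
B = 38 (B = (7 - 3*(-4))*(1 + 1) = (7 + 12)*2 = 19*2 = 38)
(X(-4, 4) + B)² = (1 + 38)² = 39² = 1521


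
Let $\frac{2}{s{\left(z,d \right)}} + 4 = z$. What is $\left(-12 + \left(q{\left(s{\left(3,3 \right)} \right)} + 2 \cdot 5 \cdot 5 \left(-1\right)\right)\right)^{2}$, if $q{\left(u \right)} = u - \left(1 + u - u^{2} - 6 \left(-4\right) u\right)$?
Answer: $121$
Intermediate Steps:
$s{\left(z,d \right)} = \frac{2}{-4 + z}$
$q{\left(u \right)} = -1 + u^{2} - 24 u$ ($q{\left(u \right)} = u - \left(1 - u^{2} + 25 u\right) = -1 + u^{2} - 24 u$)
$\left(-12 + \left(q{\left(s{\left(3,3 \right)} \right)} + 2 \cdot 5 \cdot 5 \left(-1\right)\right)\right)^{2} = \left(-12 - \left(1 - \frac{4}{\left(-4 + 3\right)^{2}} - 2 \cdot 5 \cdot 5 \left(-1\right) + 24 \cdot 2 \frac{1}{-4 + 3}\right)\right)^{2} = \left(-12 - \left(-3 - 50 \left(-1\right) + 24 \cdot 2 \frac{1}{-1}\right)\right)^{2} = \left(-12 - \left(47 + 24 \cdot 2 \left(-1\right)\right)\right)^{2} = \left(-12 - -1\right)^{2} = \left(-12 + \left(\left(-1 + 4 + 48\right) - 50\right)\right)^{2} = \left(-12 + \left(51 - 50\right)\right)^{2} = \left(-12 + 1\right)^{2} = \left(-11\right)^{2} = 121$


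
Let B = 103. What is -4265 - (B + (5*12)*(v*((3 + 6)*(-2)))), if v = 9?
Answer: 5352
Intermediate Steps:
-4265 - (B + (5*12)*(v*((3 + 6)*(-2)))) = -4265 - (103 + (5*12)*(9*((3 + 6)*(-2)))) = -4265 - (103 + 60*(9*(9*(-2)))) = -4265 - (103 + 60*(9*(-18))) = -4265 - (103 + 60*(-162)) = -4265 - (103 - 9720) = -4265 - 1*(-9617) = -4265 + 9617 = 5352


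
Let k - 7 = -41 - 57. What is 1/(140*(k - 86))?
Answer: -1/24780 ≈ -4.0355e-5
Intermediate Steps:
k = -91 (k = 7 + (-41 - 57) = 7 - 98 = -91)
1/(140*(k - 86)) = 1/(140*(-91 - 86)) = 1/(140*(-177)) = 1/(-24780) = -1/24780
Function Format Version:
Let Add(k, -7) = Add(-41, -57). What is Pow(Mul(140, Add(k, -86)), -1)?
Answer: Rational(-1, 24780) ≈ -4.0355e-5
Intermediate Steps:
k = -91 (k = Add(7, Add(-41, -57)) = Add(7, -98) = -91)
Pow(Mul(140, Add(k, -86)), -1) = Pow(Mul(140, Add(-91, -86)), -1) = Pow(Mul(140, -177), -1) = Pow(-24780, -1) = Rational(-1, 24780)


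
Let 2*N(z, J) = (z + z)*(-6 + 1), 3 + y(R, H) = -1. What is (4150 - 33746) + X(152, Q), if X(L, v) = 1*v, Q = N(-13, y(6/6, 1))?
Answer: -29531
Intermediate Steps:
y(R, H) = -4 (y(R, H) = -3 - 1 = -4)
N(z, J) = -5*z (N(z, J) = ((z + z)*(-6 + 1))/2 = ((2*z)*(-5))/2 = (-10*z)/2 = -5*z)
Q = 65 (Q = -5*(-13) = 65)
X(L, v) = v
(4150 - 33746) + X(152, Q) = (4150 - 33746) + 65 = -29596 + 65 = -29531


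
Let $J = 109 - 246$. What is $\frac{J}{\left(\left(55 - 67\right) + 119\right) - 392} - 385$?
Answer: $- \frac{109588}{285} \approx -384.52$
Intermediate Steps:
$J = -137$ ($J = 109 - 246 = -137$)
$\frac{J}{\left(\left(55 - 67\right) + 119\right) - 392} - 385 = \frac{1}{\left(\left(55 - 67\right) + 119\right) - 392} \left(-137\right) - 385 = \frac{1}{\left(-12 + 119\right) - 392} \left(-137\right) - 385 = \frac{1}{107 - 392} \left(-137\right) - 385 = \frac{1}{-285} \left(-137\right) - 385 = \left(- \frac{1}{285}\right) \left(-137\right) - 385 = \frac{137}{285} - 385 = - \frac{109588}{285}$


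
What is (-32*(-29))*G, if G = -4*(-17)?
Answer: 63104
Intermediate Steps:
G = 68
(-32*(-29))*G = -32*(-29)*68 = 928*68 = 63104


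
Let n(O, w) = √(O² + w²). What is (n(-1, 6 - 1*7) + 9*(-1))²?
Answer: (9 - √2)² ≈ 57.544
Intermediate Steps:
(n(-1, 6 - 1*7) + 9*(-1))² = (√((-1)² + (6 - 1*7)²) + 9*(-1))² = (√(1 + (6 - 7)²) - 9)² = (√(1 + (-1)²) - 9)² = (√(1 + 1) - 9)² = (√2 - 9)² = (-9 + √2)²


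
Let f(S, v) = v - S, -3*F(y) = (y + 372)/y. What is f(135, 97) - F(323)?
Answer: -36127/969 ≈ -37.283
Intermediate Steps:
F(y) = -(372 + y)/(3*y) (F(y) = -(y + 372)/(3*y) = -(372 + y)/(3*y))
f(135, 97) - F(323) = (97 - 1*135) - (-372 - 1*323)/(3*323) = (97 - 135) - (-372 - 323)/(3*323) = -38 - (-695)/(3*323) = -38 - 1*(-695/969) = -38 + 695/969 = -36127/969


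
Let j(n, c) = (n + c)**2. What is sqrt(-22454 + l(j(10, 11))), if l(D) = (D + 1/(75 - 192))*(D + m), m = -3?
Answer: sqrt(259635090)/39 ≈ 413.16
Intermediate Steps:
j(n, c) = (c + n)**2
l(D) = (-3 + D)*(-1/117 + D) (l(D) = (D + 1/(75 - 192))*(D - 3) = (D + 1/(-117))*(-3 + D) = (D - 1/117)*(-3 + D) = (-1/117 + D)*(-3 + D) = (-3 + D)*(-1/117 + D))
sqrt(-22454 + l(j(10, 11))) = sqrt(-22454 + (1/39 + ((11 + 10)**2)**2 - 352*(11 + 10)**2/117)) = sqrt(-22454 + (1/39 + (21**2)**2 - 352/117*21**2)) = sqrt(-22454 + (1/39 + 441**2 - 352/117*441)) = sqrt(-22454 + (1/39 + 194481 - 17248/13)) = sqrt(-22454 + 7533016/39) = sqrt(6657310/39) = sqrt(259635090)/39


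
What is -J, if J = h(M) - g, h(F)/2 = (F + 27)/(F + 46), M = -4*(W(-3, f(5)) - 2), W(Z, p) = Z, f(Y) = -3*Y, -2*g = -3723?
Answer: 122765/66 ≈ 1860.1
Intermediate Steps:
g = 3723/2 (g = -1/2*(-3723) = 3723/2 ≈ 1861.5)
M = 20 (M = -4*(-3 - 2) = -4*(-5) = 20)
h(F) = 2*(27 + F)/(46 + F) (h(F) = 2*((F + 27)/(F + 46)) = 2*((27 + F)/(46 + F)) = 2*(27 + F)/(46 + F))
J = -122765/66 (J = 2*(27 + 20)/(46 + 20) - 1*3723/2 = 2*47/66 - 3723/2 = 2*(1/66)*47 - 3723/2 = 47/33 - 3723/2 = -122765/66 ≈ -1860.1)
-J = -1*(-122765/66) = 122765/66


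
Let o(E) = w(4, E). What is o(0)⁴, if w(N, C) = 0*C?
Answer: 0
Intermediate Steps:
w(N, C) = 0
o(E) = 0
o(0)⁴ = 0⁴ = 0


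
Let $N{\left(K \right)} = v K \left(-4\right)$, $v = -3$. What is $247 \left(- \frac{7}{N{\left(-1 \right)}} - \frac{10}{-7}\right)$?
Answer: $\frac{41743}{84} \approx 496.94$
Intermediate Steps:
$N{\left(K \right)} = 12 K$ ($N{\left(K \right)} = - 3 K \left(-4\right) = 12 K$)
$247 \left(- \frac{7}{N{\left(-1 \right)}} - \frac{10}{-7}\right) = 247 \left(- \frac{7}{12 \left(-1\right)} - \frac{10}{-7}\right) = 247 \left(- \frac{7}{-12} - - \frac{10}{7}\right) = 247 \left(\left(-7\right) \left(- \frac{1}{12}\right) + \frac{10}{7}\right) = 247 \left(\frac{7}{12} + \frac{10}{7}\right) = 247 \cdot \frac{169}{84} = \frac{41743}{84}$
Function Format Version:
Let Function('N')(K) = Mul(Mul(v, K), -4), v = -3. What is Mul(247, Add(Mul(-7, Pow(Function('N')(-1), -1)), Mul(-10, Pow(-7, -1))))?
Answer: Rational(41743, 84) ≈ 496.94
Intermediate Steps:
Function('N')(K) = Mul(12, K) (Function('N')(K) = Mul(Mul(-3, K), -4) = Mul(12, K))
Mul(247, Add(Mul(-7, Pow(Function('N')(-1), -1)), Mul(-10, Pow(-7, -1)))) = Mul(247, Add(Mul(-7, Pow(Mul(12, -1), -1)), Mul(-10, Pow(-7, -1)))) = Mul(247, Add(Mul(-7, Pow(-12, -1)), Mul(-10, Rational(-1, 7)))) = Mul(247, Add(Mul(-7, Rational(-1, 12)), Rational(10, 7))) = Mul(247, Add(Rational(7, 12), Rational(10, 7))) = Mul(247, Rational(169, 84)) = Rational(41743, 84)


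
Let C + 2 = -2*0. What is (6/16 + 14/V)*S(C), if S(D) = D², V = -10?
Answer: -41/10 ≈ -4.1000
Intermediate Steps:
C = -2 (C = -2 - 2*0 = -2 + 0 = -2)
(6/16 + 14/V)*S(C) = (6/16 + 14/(-10))*(-2)² = (6*(1/16) + 14*(-⅒))*4 = (3/8 - 7/5)*4 = -41/40*4 = -41/10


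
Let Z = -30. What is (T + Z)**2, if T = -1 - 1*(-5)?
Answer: 676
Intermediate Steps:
T = 4 (T = -1 + 5 = 4)
(T + Z)**2 = (4 - 30)**2 = (-26)**2 = 676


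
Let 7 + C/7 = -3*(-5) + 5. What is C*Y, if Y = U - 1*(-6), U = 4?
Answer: 910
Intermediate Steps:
C = 91 (C = -49 + 7*(-3*(-5) + 5) = -49 + 7*(15 + 5) = -49 + 7*20 = -49 + 140 = 91)
Y = 10 (Y = 4 - 1*(-6) = 4 + 6 = 10)
C*Y = 91*10 = 910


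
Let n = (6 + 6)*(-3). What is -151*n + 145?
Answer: 5581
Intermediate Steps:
n = -36 (n = 12*(-3) = -36)
-151*n + 145 = -151*(-36) + 145 = 5436 + 145 = 5581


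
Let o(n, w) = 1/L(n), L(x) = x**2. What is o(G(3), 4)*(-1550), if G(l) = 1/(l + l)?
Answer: -55800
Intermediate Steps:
G(l) = 1/(2*l)
o(n, w) = n**(-2) (o(n, w) = 1/(n**2) = n**(-2))
o(G(3), 4)*(-1550) = -1550/((1/2)/3)**2 = -1550/((1/2)*(1/3))**2 = -1550/(1/6)**2 = 36*(-1550) = -55800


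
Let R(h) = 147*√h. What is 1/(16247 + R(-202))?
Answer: 2321/38332861 - 3*I*√202/5476123 ≈ 6.0549e-5 - 7.7862e-6*I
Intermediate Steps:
1/(16247 + R(-202)) = 1/(16247 + 147*√(-202)) = 1/(16247 + 147*(I*√202)) = 1/(16247 + 147*I*√202)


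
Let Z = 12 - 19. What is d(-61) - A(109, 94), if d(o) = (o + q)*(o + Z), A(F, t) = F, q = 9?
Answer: 3427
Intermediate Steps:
Z = -7
d(o) = (-7 + o)*(9 + o) (d(o) = (o + 9)*(o - 7) = (9 + o)*(-7 + o) = (-7 + o)*(9 + o))
d(-61) - A(109, 94) = (-63 + (-61)**2 + 2*(-61)) - 1*109 = (-63 + 3721 - 122) - 109 = 3536 - 109 = 3427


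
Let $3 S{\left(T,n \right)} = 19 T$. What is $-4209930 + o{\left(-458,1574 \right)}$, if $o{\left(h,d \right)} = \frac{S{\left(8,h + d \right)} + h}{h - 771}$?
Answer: $- \frac{15522010688}{3687} \approx -4.2099 \cdot 10^{6}$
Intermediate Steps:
$S{\left(T,n \right)} = \frac{19 T}{3}$
$o{\left(h,d \right)} = \frac{\frac{152}{3} + h}{-771 + h}$ ($o{\left(h,d \right)} = \frac{\frac{19}{3} \cdot 8 + h}{h - 771} = \frac{\frac{152}{3} + h}{-771 + h}$)
$-4209930 + o{\left(-458,1574 \right)} = -4209930 + \frac{\frac{152}{3} - 458}{-771 - 458} = -4209930 + \frac{1}{-1229} \left(- \frac{1222}{3}\right) = -4209930 - - \frac{1222}{3687} = -4209930 + \frac{1222}{3687} = - \frac{15522010688}{3687}$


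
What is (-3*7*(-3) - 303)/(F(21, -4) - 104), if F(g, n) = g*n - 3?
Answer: 240/191 ≈ 1.2565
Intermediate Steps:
F(g, n) = -3 + g*n
(-3*7*(-3) - 303)/(F(21, -4) - 104) = (-3*7*(-3) - 303)/((-3 + 21*(-4)) - 104) = (-21*(-3) - 303)/((-3 - 84) - 104) = (63 - 303)/(-87 - 104) = -240/(-191) = -240*(-1/191) = 240/191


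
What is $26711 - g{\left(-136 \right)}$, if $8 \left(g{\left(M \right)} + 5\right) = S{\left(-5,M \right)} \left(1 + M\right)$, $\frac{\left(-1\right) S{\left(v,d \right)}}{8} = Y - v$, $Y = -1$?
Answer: $26176$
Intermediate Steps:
$S{\left(v,d \right)} = 8 + 8 v$ ($S{\left(v,d \right)} = - 8 \left(-1 - v\right) = 8 + 8 v$)
$g{\left(M \right)} = -9 - 4 M$ ($g{\left(M \right)} = -5 + \frac{\left(8 + 8 \left(-5\right)\right) \left(1 + M\right)}{8} = -5 + \frac{\left(8 - 40\right) \left(1 + M\right)}{8} = -5 + \frac{\left(-32\right) \left(1 + M\right)}{8} = -5 + \frac{-32 - 32 M}{8} = -5 - \left(4 + 4 M\right) = -9 - 4 M$)
$26711 - g{\left(-136 \right)} = 26711 - \left(-9 - -544\right) = 26711 - \left(-9 + 544\right) = 26711 - 535 = 26176$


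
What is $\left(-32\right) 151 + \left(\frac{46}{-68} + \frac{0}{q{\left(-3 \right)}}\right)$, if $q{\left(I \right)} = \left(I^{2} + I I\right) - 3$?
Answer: $- \frac{164311}{34} \approx -4832.7$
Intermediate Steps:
$q{\left(I \right)} = -3 + 2 I^{2}$ ($q{\left(I \right)} = \left(I^{2} + I^{2}\right) - 3 = 2 I^{2} - 3 = -3 + 2 I^{2}$)
$\left(-32\right) 151 + \left(\frac{46}{-68} + \frac{0}{q{\left(-3 \right)}}\right) = \left(-32\right) 151 + \left(\frac{46}{-68} + \frac{0}{-3 + 2 \left(-3\right)^{2}}\right) = -4832 + \left(46 \left(- \frac{1}{68}\right) + \frac{0}{-3 + 2 \cdot 9}\right) = -4832 - \left(\frac{23}{34} + \frac{0}{-3 + 18}\right) = -4832 - \left(\frac{23}{34} + \frac{0}{15}\right) = -4832 + \left(- \frac{23}{34} + 0 \cdot \frac{1}{15}\right) = -4832 + \left(- \frac{23}{34} + 0\right) = -4832 - \frac{23}{34} = - \frac{164311}{34}$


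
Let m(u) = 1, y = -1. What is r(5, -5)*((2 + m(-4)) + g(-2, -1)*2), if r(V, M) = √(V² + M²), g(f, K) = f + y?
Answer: -15*√2 ≈ -21.213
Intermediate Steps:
g(f, K) = -1 + f (g(f, K) = f - 1 = -1 + f)
r(V, M) = √(M² + V²)
r(5, -5)*((2 + m(-4)) + g(-2, -1)*2) = √((-5)² + 5²)*((2 + 1) + (-1 - 2)*2) = √(25 + 25)*(3 - 3*2) = √50*(3 - 6) = (5*√2)*(-3) = -15*√2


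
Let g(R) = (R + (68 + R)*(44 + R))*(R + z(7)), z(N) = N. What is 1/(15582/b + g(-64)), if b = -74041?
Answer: 1397/11466282 ≈ 0.00012184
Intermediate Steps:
g(R) = (7 + R)*(R + (44 + R)*(68 + R)) (g(R) = (R + (68 + R)*(44 + R))*(R + 7) = (R + (44 + R)*(68 + R))*(7 + R) = (7 + R)*(R + (44 + R)*(68 + R)))
1/(15582/b + g(-64)) = 1/(15582/(-74041) + (20944 + (-64)**3 + 120*(-64)**2 + 3783*(-64))) = 1/(15582*(-1/74041) + (20944 - 262144 + 120*4096 - 242112)) = 1/(-294/1397 + (20944 - 262144 + 491520 - 242112)) = 1/(-294/1397 + 8208) = 1/(11466282/1397) = 1397/11466282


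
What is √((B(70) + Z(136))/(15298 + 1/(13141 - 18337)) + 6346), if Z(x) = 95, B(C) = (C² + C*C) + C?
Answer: √40100725615451503534/79488407 ≈ 79.666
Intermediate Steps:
B(C) = C + 2*C² (B(C) = (C² + C²) + C = 2*C² + C = C + 2*C²)
√((B(70) + Z(136))/(15298 + 1/(13141 - 18337)) + 6346) = √((70*(1 + 2*70) + 95)/(15298 + 1/(13141 - 18337)) + 6346) = √((70*(1 + 140) + 95)/(15298 + 1/(-5196)) + 6346) = √((70*141 + 95)/(15298 - 1/5196) + 6346) = √((9870 + 95)/(79488407/5196) + 6346) = √(9965*(5196/79488407) + 6346) = √(51778140/79488407 + 6346) = √(504485208962/79488407) = √40100725615451503534/79488407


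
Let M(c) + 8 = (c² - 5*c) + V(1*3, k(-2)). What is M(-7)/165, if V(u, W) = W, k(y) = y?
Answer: 74/165 ≈ 0.44848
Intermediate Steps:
M(c) = -10 + c² - 5*c (M(c) = -8 + ((c² - 5*c) - 2) = -8 + (-2 + c² - 5*c) = -10 + c² - 5*c)
M(-7)/165 = (-10 + (-7)² - 5*(-7))/165 = (-10 + 49 + 35)*(1/165) = 74*(1/165) = 74/165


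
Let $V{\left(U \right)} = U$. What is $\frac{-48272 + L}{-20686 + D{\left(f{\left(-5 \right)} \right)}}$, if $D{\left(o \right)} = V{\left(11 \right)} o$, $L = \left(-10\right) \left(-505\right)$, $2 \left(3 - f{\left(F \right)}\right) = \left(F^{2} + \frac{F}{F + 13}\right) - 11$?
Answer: $\frac{691552}{331625} \approx 2.0853$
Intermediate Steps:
$f{\left(F \right)} = \frac{17}{2} - \frac{F^{2}}{2} - \frac{F}{2 \left(13 + F\right)}$ ($f{\left(F \right)} = 3 - \frac{\left(F^{2} + \frac{F}{F + 13}\right) - 11}{2} = 3 - \frac{\left(F^{2} + \frac{F}{13 + F}\right) - 11}{2} = 3 - \frac{-11 + F^{2} + \frac{F}{13 + F}}{2} = 3 - \left(- \frac{11}{2} + \frac{F^{2}}{2} + \frac{F}{2 \left(13 + F\right)}\right) = \frac{17}{2} - \frac{F^{2}}{2} - \frac{F}{2 \left(13 + F\right)}$)
$L = 5050$
$D{\left(o \right)} = 11 o$
$\frac{-48272 + L}{-20686 + D{\left(f{\left(-5 \right)} \right)}} = \frac{-48272 + 5050}{-20686 + 11 \frac{221 - \left(-5\right)^{3} - 13 \left(-5\right)^{2} + 16 \left(-5\right)}{2 \left(13 - 5\right)}} = - \frac{43222}{-20686 + 11 \frac{221 - -125 - 325 - 80}{2 \cdot 8}} = - \frac{43222}{-20686 + 11 \cdot \frac{1}{2} \cdot \frac{1}{8} \left(221 + 125 - 325 - 80\right)} = - \frac{43222}{-20686 + 11 \cdot \frac{1}{2} \cdot \frac{1}{8} \left(-59\right)} = - \frac{43222}{-20686 + 11 \left(- \frac{59}{16}\right)} = - \frac{43222}{-20686 - \frac{649}{16}} = - \frac{43222}{- \frac{331625}{16}} = \left(-43222\right) \left(- \frac{16}{331625}\right) = \frac{691552}{331625}$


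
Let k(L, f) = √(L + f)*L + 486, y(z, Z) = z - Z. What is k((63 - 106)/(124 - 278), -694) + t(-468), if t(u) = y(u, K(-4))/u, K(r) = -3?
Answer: 75971/156 + 43*I*√16452282/23716 ≈ 486.99 + 7.3543*I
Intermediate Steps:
t(u) = (3 + u)/u (t(u) = (u - 1*(-3))/u = (u + 3)/u = (3 + u)/u)
k(L, f) = 486 + L*√(L + f) (k(L, f) = L*√(L + f) + 486 = 486 + L*√(L + f))
k((63 - 106)/(124 - 278), -694) + t(-468) = (486 + ((63 - 106)/(124 - 278))*√((63 - 106)/(124 - 278) - 694)) + (3 - 468)/(-468) = (486 + (-43/(-154))*√(-43/(-154) - 694)) - 1/468*(-465) = (486 + (-43*(-1/154))*√(-43*(-1/154) - 694)) + 155/156 = (486 + 43*√(43/154 - 694)/154) + 155/156 = (486 + 43*√(-106833/154)/154) + 155/156 = (486 + 43*(I*√16452282/154)/154) + 155/156 = (486 + 43*I*√16452282/23716) + 155/156 = 75971/156 + 43*I*√16452282/23716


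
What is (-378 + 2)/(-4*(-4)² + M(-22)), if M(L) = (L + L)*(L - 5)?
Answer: -94/281 ≈ -0.33452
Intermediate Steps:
M(L) = 2*L*(-5 + L) (M(L) = (2*L)*(-5 + L) = 2*L*(-5 + L))
(-378 + 2)/(-4*(-4)² + M(-22)) = (-378 + 2)/(-4*(-4)² + 2*(-22)*(-5 - 22)) = -376/(-4*16 + 2*(-22)*(-27)) = -376/(-64 + 1188) = -376/1124 = -376*1/1124 = -94/281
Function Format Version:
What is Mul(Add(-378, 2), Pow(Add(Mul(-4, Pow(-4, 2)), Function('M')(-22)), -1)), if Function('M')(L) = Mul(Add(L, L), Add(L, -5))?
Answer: Rational(-94, 281) ≈ -0.33452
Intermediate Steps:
Function('M')(L) = Mul(2, L, Add(-5, L)) (Function('M')(L) = Mul(Mul(2, L), Add(-5, L)) = Mul(2, L, Add(-5, L)))
Mul(Add(-378, 2), Pow(Add(Mul(-4, Pow(-4, 2)), Function('M')(-22)), -1)) = Mul(Add(-378, 2), Pow(Add(Mul(-4, Pow(-4, 2)), Mul(2, -22, Add(-5, -22))), -1)) = Mul(-376, Pow(Add(Mul(-4, 16), Mul(2, -22, -27)), -1)) = Mul(-376, Pow(Add(-64, 1188), -1)) = Mul(-376, Pow(1124, -1)) = Mul(-376, Rational(1, 1124)) = Rational(-94, 281)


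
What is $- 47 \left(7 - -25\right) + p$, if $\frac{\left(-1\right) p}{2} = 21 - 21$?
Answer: $-1504$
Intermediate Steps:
$p = 0$ ($p = - 2 \left(21 - 21\right) = \left(-2\right) 0 = 0$)
$- 47 \left(7 - -25\right) + p = - 47 \left(7 - -25\right) + 0 = - 47 \left(7 + 25\right) + 0 = \left(-47\right) 32 + 0 = -1504 + 0 = -1504$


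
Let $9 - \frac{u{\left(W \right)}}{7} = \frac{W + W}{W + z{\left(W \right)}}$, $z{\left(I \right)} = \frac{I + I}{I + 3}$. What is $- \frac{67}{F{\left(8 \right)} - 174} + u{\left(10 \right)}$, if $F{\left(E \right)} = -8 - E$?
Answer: $\frac{5839}{114} \approx 51.219$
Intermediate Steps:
$z{\left(I \right)} = \frac{2 I}{3 + I}$
$u{\left(W \right)} = 63 - \frac{14 W}{W + \frac{2 W}{3 + W}}$ ($u{\left(W \right)} = 63 - 7 \frac{W + W}{W + \frac{2 W}{3 + W}} = 63 - 7 \frac{2 W}{W + \frac{2 W}{3 + W}} = 63 - \frac{14 W}{W + \frac{2 W}{3 + W}}$)
$- \frac{67}{F{\left(8 \right)} - 174} + u{\left(10 \right)} = - \frac{67}{\left(-8 - 8\right) - 174} + \frac{7 \left(39 + 7 \cdot 10\right)}{5 + 10} = - \frac{67}{\left(-8 - 8\right) - 174} + \frac{7 \left(39 + 70\right)}{15} = - \frac{67}{-16 - 174} + 7 \cdot \frac{1}{15} \cdot 109 = - \frac{67}{-190} + \frac{763}{15} = \left(-67\right) \left(- \frac{1}{190}\right) + \frac{763}{15} = \frac{67}{190} + \frac{763}{15} = \frac{5839}{114}$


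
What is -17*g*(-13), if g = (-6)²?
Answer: 7956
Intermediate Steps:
g = 36
-17*g*(-13) = -17*36*(-13) = -612*(-13) = 7956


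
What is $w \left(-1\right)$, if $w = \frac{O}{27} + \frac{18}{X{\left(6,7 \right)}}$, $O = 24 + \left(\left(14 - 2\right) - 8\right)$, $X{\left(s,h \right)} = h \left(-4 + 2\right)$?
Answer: $\frac{47}{189} \approx 0.24868$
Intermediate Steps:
$X{\left(s,h \right)} = - 2 h$ ($X{\left(s,h \right)} = h \left(-2\right) = - 2 h$)
$O = 28$ ($O = 24 + \left(12 - 8\right) = 24 + 4 = 28$)
$w = - \frac{47}{189}$ ($w = \frac{28}{27} + \frac{18}{\left(-2\right) 7} = 28 \cdot \frac{1}{27} + \frac{18}{-14} = \frac{28}{27} + 18 \left(- \frac{1}{14}\right) = \frac{28}{27} - \frac{9}{7} = - \frac{47}{189} \approx -0.24868$)
$w \left(-1\right) = \left(- \frac{47}{189}\right) \left(-1\right) = \frac{47}{189}$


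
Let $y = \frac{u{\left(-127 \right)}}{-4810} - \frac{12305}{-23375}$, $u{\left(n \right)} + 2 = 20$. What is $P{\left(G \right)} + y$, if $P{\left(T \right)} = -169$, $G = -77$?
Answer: $- \frac{378850749}{2248675} \approx -168.48$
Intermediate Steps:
$u{\left(n \right)} = 18$ ($u{\left(n \right)} = -2 + 20 = 18$)
$y = \frac{1175326}{2248675}$ ($y = \frac{18}{-4810} - \frac{12305}{-23375} = 18 \left(- \frac{1}{4810}\right) - - \frac{2461}{4675} = - \frac{9}{2405} + \frac{2461}{4675} = \frac{1175326}{2248675} \approx 0.52267$)
$P{\left(G \right)} + y = -169 + \frac{1175326}{2248675} = - \frac{378850749}{2248675}$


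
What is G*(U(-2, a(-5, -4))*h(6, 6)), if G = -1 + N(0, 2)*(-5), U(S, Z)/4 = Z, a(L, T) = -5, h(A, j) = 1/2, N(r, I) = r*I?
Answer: 10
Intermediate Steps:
N(r, I) = I*r
h(A, j) = 1/2
U(S, Z) = 4*Z
G = -1 (G = -1 + (2*0)*(-5) = -1 + 0*(-5) = -1 + 0 = -1)
G*(U(-2, a(-5, -4))*h(6, 6)) = -4*(-5)/2 = -(-20)/2 = -1*(-10) = 10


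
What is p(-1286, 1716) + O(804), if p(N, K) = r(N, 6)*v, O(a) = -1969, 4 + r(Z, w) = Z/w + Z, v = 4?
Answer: -23959/3 ≈ -7986.3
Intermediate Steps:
r(Z, w) = -4 + Z + Z/w (r(Z, w) = -4 + (Z/w + Z) = -4 + (Z + Z/w) = -4 + Z + Z/w)
p(N, K) = -16 + 14*N/3 (p(N, K) = (-4 + N + N/6)*4 = (-4 + 7*N/6)*4 = -16 + 14*N/3)
p(-1286, 1716) + O(804) = (-16 + (14/3)*(-1286)) - 1969 = (-16 - 18004/3) - 1969 = -18052/3 - 1969 = -23959/3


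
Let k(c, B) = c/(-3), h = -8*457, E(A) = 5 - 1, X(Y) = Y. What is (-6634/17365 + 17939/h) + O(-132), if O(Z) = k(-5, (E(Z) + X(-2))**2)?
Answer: -689861717/190459320 ≈ -3.6221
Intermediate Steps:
E(A) = 4
h = -3656
k(c, B) = -c/3 (k(c, B) = c*(-1/3) = -c/3)
O(Z) = 5/3 (O(Z) = -1/3*(-5) = 5/3)
(-6634/17365 + 17939/h) + O(-132) = (-6634/17365 + 17939/(-3656)) + 5/3 = (-6634*1/17365 + 17939*(-1/3656)) + 5/3 = (-6634/17365 - 17939/3656) + 5/3 = -335764639/63486440 + 5/3 = -689861717/190459320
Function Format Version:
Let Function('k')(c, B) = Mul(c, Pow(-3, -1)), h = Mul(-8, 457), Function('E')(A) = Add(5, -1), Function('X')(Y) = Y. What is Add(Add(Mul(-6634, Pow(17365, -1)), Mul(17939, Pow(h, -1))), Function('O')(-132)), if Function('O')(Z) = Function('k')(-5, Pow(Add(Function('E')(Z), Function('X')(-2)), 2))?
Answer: Rational(-689861717, 190459320) ≈ -3.6221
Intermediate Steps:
Function('E')(A) = 4
h = -3656
Function('k')(c, B) = Mul(Rational(-1, 3), c) (Function('k')(c, B) = Mul(c, Rational(-1, 3)) = Mul(Rational(-1, 3), c))
Function('O')(Z) = Rational(5, 3) (Function('O')(Z) = Mul(Rational(-1, 3), -5) = Rational(5, 3))
Add(Add(Mul(-6634, Pow(17365, -1)), Mul(17939, Pow(h, -1))), Function('O')(-132)) = Add(Add(Mul(-6634, Pow(17365, -1)), Mul(17939, Pow(-3656, -1))), Rational(5, 3)) = Add(Add(Mul(-6634, Rational(1, 17365)), Mul(17939, Rational(-1, 3656))), Rational(5, 3)) = Add(Add(Rational(-6634, 17365), Rational(-17939, 3656)), Rational(5, 3)) = Add(Rational(-335764639, 63486440), Rational(5, 3)) = Rational(-689861717, 190459320)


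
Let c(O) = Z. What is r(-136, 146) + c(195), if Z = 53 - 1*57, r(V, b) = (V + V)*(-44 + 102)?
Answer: -15780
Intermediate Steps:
r(V, b) = 116*V (r(V, b) = (2*V)*58 = 116*V)
Z = -4 (Z = 53 - 57 = -4)
c(O) = -4
r(-136, 146) + c(195) = 116*(-136) - 4 = -15776 - 4 = -15780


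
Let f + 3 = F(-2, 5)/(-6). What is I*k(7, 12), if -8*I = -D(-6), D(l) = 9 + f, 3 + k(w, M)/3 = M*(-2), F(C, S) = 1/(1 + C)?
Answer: -999/16 ≈ -62.438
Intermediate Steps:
f = -17/6 (f = -3 + 1/((1 - 2)*(-6)) = -3 - ⅙/(-1) = -3 - 1*(-⅙) = -3 + ⅙ = -17/6 ≈ -2.8333)
k(w, M) = -9 - 6*M (k(w, M) = -9 + 3*(M*(-2)) = -9 + 3*(-2*M) = -9 - 6*M)
D(l) = 37/6 (D(l) = 9 - 17/6 = 37/6)
I = 37/48 (I = -(-1)*37/(8*6) = -⅛*(-37/6) = 37/48 ≈ 0.77083)
I*k(7, 12) = 37*(-9 - 6*12)/48 = 37*(-9 - 72)/48 = (37/48)*(-81) = -999/16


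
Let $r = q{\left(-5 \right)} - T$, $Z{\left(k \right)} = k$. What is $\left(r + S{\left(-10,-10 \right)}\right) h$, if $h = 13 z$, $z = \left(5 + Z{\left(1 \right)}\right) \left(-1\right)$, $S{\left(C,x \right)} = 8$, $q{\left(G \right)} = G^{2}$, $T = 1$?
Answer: $-2496$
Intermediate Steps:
$z = -6$ ($z = \left(5 + 1\right) \left(-1\right) = 6 \left(-1\right) = -6$)
$h = -78$ ($h = 13 \left(-6\right) = -78$)
$r = 24$ ($r = \left(-5\right)^{2} - 1 = 25 - 1 = 24$)
$\left(r + S{\left(-10,-10 \right)}\right) h = \left(24 + 8\right) \left(-78\right) = 32 \left(-78\right) = -2496$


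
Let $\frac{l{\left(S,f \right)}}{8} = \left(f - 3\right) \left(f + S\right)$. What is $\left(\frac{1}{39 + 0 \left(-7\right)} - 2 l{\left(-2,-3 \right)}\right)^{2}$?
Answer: $\frac{350400961}{1521} \approx 2.3038 \cdot 10^{5}$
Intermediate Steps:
$l{\left(S,f \right)} = 8 \left(-3 + f\right) \left(S + f\right)$ ($l{\left(S,f \right)} = 8 \left(f - 3\right) \left(f + S\right) = 8 \left(-3 + f\right) \left(S + f\right)$)
$\left(\frac{1}{39 + 0 \left(-7\right)} - 2 l{\left(-2,-3 \right)}\right)^{2} = \left(\frac{1}{39 + 0 \left(-7\right)} - 2 \left(\left(-24\right) \left(-2\right) - -72 + 8 \left(-3\right)^{2} + 8 \left(-2\right) \left(-3\right)\right)\right)^{2} = \left(\frac{1}{39 + 0} - 2 \left(48 + 72 + 8 \cdot 9 + 48\right)\right)^{2} = \left(\frac{1}{39} - 2 \left(48 + 72 + 72 + 48\right)\right)^{2} = \left(\frac{1}{39} - 480\right)^{2} = \left(- \frac{18719}{39}\right)^{2} = \frac{350400961}{1521}$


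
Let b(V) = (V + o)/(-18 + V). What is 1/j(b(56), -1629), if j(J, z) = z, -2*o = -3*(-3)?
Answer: -1/1629 ≈ -0.00061387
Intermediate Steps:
o = -9/2 (o = -(-3)*(-3)/2 = -1/2*9 = -9/2 ≈ -4.5000)
b(V) = (-9/2 + V)/(-18 + V) (b(V) = (V - 9/2)/(-18 + V) = (-9/2 + V)/(-18 + V))
1/j(b(56), -1629) = 1/(-1629) = -1/1629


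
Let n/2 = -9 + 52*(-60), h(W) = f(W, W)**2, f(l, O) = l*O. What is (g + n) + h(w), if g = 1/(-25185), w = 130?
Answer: 7192930242269/25185 ≈ 2.8560e+8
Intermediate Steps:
f(l, O) = O*l
h(W) = W**4 (h(W) = (W*W)**2 = (W**2)**2 = W**4)
n = -6258 (n = 2*(-9 + 52*(-60)) = 2*(-9 - 3120) = 2*(-3129) = -6258)
g = -1/25185 ≈ -3.9706e-5
(g + n) + h(w) = (-1/25185 - 6258) + 130**4 = -157607731/25185 + 285610000 = 7192930242269/25185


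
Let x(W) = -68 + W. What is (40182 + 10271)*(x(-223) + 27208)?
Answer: 1358043401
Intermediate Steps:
(40182 + 10271)*(x(-223) + 27208) = (40182 + 10271)*((-68 - 223) + 27208) = 50453*(-291 + 27208) = 50453*26917 = 1358043401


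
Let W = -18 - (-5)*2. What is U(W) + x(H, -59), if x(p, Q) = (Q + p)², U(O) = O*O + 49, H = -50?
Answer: 11994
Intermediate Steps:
W = -8 (W = -18 - 1*(-10) = -18 + 10 = -8)
U(O) = 49 + O² (U(O) = O² + 49 = 49 + O²)
U(W) + x(H, -59) = (49 + (-8)²) + (-59 - 50)² = (49 + 64) + (-109)² = 113 + 11881 = 11994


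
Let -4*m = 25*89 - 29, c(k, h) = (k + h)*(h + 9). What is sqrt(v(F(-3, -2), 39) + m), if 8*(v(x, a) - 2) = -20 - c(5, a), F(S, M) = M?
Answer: I*sqrt(3254)/2 ≈ 28.522*I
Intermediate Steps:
c(k, h) = (9 + h)*(h + k) (c(k, h) = (h + k)*(9 + h) = (9 + h)*(h + k))
m = -549 (m = -(25*89 - 29)/4 = -(2225 - 29)/4 = -1/4*2196 = -549)
v(x, a) = -49/8 - 7*a/4 - a**2/8 (v(x, a) = 2 + (-20 - (a**2 + 9*a + 9*5 + a*5))/8 = 2 + (-20 - (a**2 + 9*a + 45 + 5*a))/8 = 2 + (-20 - (45 + a**2 + 14*a))/8 = 2 + (-20 + (-45 - a**2 - 14*a))/8 = 2 + (-65 - a**2 - 14*a)/8 = 2 + (-65/8 - 7*a/4 - a**2/8) = -49/8 - 7*a/4 - a**2/8)
sqrt(v(F(-3, -2), 39) + m) = sqrt((-49/8 - 7/4*39 - 1/8*39**2) - 549) = sqrt((-49/8 - 273/4 - 1/8*1521) - 549) = sqrt((-49/8 - 273/4 - 1521/8) - 549) = sqrt(-529/2 - 549) = sqrt(-1627/2) = I*sqrt(3254)/2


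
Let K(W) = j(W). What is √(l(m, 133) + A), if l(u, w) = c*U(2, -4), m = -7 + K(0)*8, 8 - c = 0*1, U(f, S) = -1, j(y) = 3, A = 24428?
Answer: 2*√6105 ≈ 156.27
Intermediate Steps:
c = 8 (c = 8 - 0 = 8 - 1*0 = 8 + 0 = 8)
K(W) = 3
m = 17 (m = -7 + 3*8 = -7 + 24 = 17)
l(u, w) = -8 (l(u, w) = 8*(-1) = -8)
√(l(m, 133) + A) = √(-8 + 24428) = √24420 = 2*√6105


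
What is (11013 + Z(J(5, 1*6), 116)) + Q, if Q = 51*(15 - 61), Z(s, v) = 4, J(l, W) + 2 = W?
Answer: 8671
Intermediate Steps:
J(l, W) = -2 + W
Q = -2346 (Q = 51*(-46) = -2346)
(11013 + Z(J(5, 1*6), 116)) + Q = (11013 + 4) - 2346 = 11017 - 2346 = 8671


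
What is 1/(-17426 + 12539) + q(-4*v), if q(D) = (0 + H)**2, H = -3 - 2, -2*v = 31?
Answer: 122174/4887 ≈ 25.000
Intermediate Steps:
v = -31/2 (v = -1/2*31 = -31/2 ≈ -15.500)
H = -5
q(D) = 25 (q(D) = (0 - 5)**2 = (-5)**2 = 25)
1/(-17426 + 12539) + q(-4*v) = 1/(-17426 + 12539) + 25 = 1/(-4887) + 25 = -1/4887 + 25 = 122174/4887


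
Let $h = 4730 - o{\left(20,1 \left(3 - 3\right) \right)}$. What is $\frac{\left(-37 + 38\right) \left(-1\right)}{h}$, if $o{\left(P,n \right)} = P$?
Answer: $- \frac{1}{4710} \approx -0.00021231$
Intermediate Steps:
$h = 4710$ ($h = 4730 - 20 = 4710$)
$\frac{\left(-37 + 38\right) \left(-1\right)}{h} = \frac{\left(-37 + 38\right) \left(-1\right)}{4710} = 1 \left(-1\right) \frac{1}{4710} = \left(-1\right) \frac{1}{4710} = - \frac{1}{4710}$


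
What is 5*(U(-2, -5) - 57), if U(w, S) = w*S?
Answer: -235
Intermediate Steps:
U(w, S) = S*w
5*(U(-2, -5) - 57) = 5*(-5*(-2) - 57) = 5*(10 - 57) = 5*(-47) = -235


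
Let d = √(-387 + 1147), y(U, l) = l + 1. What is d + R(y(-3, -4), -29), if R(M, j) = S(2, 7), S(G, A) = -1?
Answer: -1 + 2*√190 ≈ 26.568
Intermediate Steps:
y(U, l) = 1 + l
R(M, j) = -1
d = 2*√190 (d = √760 = 2*√190 ≈ 27.568)
d + R(y(-3, -4), -29) = 2*√190 - 1 = -1 + 2*√190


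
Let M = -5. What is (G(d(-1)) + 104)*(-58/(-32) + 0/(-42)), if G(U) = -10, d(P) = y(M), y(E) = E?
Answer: 1363/8 ≈ 170.38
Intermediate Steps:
d(P) = -5
(G(d(-1)) + 104)*(-58/(-32) + 0/(-42)) = (-10 + 104)*(-58/(-32) + 0/(-42)) = 94*(-58*(-1/32) + 0*(-1/42)) = 94*(29/16 + 0) = 94*(29/16) = 1363/8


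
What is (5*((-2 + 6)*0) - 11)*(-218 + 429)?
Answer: -2321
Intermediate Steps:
(5*((-2 + 6)*0) - 11)*(-218 + 429) = (5*(4*0) - 11)*211 = (5*0 - 11)*211 = (0 - 11)*211 = -11*211 = -2321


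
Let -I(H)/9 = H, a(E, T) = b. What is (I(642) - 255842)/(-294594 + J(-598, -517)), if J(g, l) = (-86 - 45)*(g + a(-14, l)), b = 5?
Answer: 261620/216911 ≈ 1.2061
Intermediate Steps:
a(E, T) = 5
I(H) = -9*H
J(g, l) = -655 - 131*g (J(g, l) = (-86 - 45)*(g + 5) = -131*(5 + g) = -655 - 131*g)
(I(642) - 255842)/(-294594 + J(-598, -517)) = (-9*642 - 255842)/(-294594 + (-655 - 131*(-598))) = (-5778 - 255842)/(-294594 + (-655 + 78338)) = -261620/(-294594 + 77683) = -261620/(-216911) = -261620*(-1/216911) = 261620/216911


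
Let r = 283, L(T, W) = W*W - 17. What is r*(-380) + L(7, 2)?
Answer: -107553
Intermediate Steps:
L(T, W) = -17 + W² (L(T, W) = W² - 17 = -17 + W²)
r*(-380) + L(7, 2) = 283*(-380) + (-17 + 2²) = -107540 + (-17 + 4) = -107540 - 13 = -107553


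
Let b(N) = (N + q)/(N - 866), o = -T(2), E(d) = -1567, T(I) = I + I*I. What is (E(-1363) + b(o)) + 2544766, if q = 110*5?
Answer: 277208623/109 ≈ 2.5432e+6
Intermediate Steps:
T(I) = I + I²
q = 550
o = -6 (o = -2*(1 + 2) = -2*3 = -1*6 = -6)
b(N) = (550 + N)/(-866 + N) (b(N) = (N + 550)/(N - 866) = (550 + N)/(-866 + N))
(E(-1363) + b(o)) + 2544766 = (-1567 + (550 - 6)/(-866 - 6)) + 2544766 = (-1567 + 544/(-872)) + 2544766 = (-1567 - 1/872*544) + 2544766 = (-1567 - 68/109) + 2544766 = -170871/109 + 2544766 = 277208623/109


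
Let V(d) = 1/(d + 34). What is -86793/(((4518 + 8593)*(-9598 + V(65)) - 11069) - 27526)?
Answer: 8592507/12461906216 ≈ 0.00068950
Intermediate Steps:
V(d) = 1/(34 + d)
-86793/(((4518 + 8593)*(-9598 + V(65)) - 11069) - 27526) = -86793/(((4518 + 8593)*(-9598 + 1/(34 + 65)) - 11069) - 27526) = -86793/((13111*(-9598 + 1/99) - 11069) - 27526) = -86793/((13111*(-950201/99) - 11069) - 27526) = -86793/((-12458085311/99 - 11069) - 27526) = -86793/(-12459181142/99 - 27526) = -86793/(-12461906216/99) = -86793*(-99/12461906216) = 8592507/12461906216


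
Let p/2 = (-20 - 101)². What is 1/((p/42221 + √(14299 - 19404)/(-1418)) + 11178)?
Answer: 8013653096640052496/89582172114077187371781 + 2527745008538*I*√5105/447910860570385936858905 ≈ 8.9456e-5 + 4.0322e-10*I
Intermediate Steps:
p = 29282 (p = 2*(-20 - 101)² = 2*(-121)² = 2*14641 = 29282)
1/((p/42221 + √(14299 - 19404)/(-1418)) + 11178) = 1/((29282/42221 + √(14299 - 19404)/(-1418)) + 11178) = 1/((29282*(1/42221) + √(-5105)*(-1/1418)) + 11178) = 1/((29282/42221 + (I*√5105)*(-1/1418)) + 11178) = 1/((29282/42221 - I*√5105/1418) + 11178) = 1/(471975620/42221 - I*√5105/1418)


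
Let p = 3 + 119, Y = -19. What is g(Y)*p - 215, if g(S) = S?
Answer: -2533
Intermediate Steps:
p = 122
g(Y)*p - 215 = -19*122 - 215 = -2318 - 215 = -2533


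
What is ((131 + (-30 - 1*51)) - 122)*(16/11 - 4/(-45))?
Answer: -6112/55 ≈ -111.13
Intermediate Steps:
((131 + (-30 - 1*51)) - 122)*(16/11 - 4/(-45)) = ((131 + (-30 - 51)) - 122)*(16*(1/11) - 4*(-1/45)) = ((131 - 81) - 122)*(16/11 + 4/45) = (50 - 122)*(764/495) = -72*764/495 = -6112/55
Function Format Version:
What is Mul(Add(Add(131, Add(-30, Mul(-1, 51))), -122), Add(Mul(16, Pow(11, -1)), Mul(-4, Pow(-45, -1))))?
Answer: Rational(-6112, 55) ≈ -111.13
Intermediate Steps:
Mul(Add(Add(131, Add(-30, Mul(-1, 51))), -122), Add(Mul(16, Pow(11, -1)), Mul(-4, Pow(-45, -1)))) = Mul(Add(Add(131, Add(-30, -51)), -122), Add(Mul(16, Rational(1, 11)), Mul(-4, Rational(-1, 45)))) = Mul(Add(Add(131, -81), -122), Add(Rational(16, 11), Rational(4, 45))) = Mul(Add(50, -122), Rational(764, 495)) = Mul(-72, Rational(764, 495)) = Rational(-6112, 55)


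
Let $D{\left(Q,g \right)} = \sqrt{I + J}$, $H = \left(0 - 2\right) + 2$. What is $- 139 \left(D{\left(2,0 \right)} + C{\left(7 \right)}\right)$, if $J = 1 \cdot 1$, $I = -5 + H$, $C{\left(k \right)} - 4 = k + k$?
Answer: $-2502 - 278 i \approx -2502.0 - 278.0 i$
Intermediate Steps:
$C{\left(k \right)} = 4 + 2 k$ ($C{\left(k \right)} = 4 + \left(k + k\right) = 4 + 2 k$)
$H = 0$ ($H = -2 + 2 = 0$)
$I = -5$ ($I = -5 + 0 = -5$)
$J = 1$
$D{\left(Q,g \right)} = 2 i$ ($D{\left(Q,g \right)} = \sqrt{-5 + 1} = \sqrt{-4} = 2 i$)
$- 139 \left(D{\left(2,0 \right)} + C{\left(7 \right)}\right) = - 139 \left(2 i + \left(4 + 2 \cdot 7\right)\right) = - 139 \left(2 i + \left(4 + 14\right)\right) = - 139 \left(2 i + 18\right) = - 139 \left(18 + 2 i\right) = -2502 - 278 i$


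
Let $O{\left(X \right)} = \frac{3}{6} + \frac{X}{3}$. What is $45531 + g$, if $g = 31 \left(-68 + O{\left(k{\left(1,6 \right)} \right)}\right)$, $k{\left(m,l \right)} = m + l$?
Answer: $\frac{261065}{6} \approx 43511.0$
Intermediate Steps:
$k{\left(m,l \right)} = l + m$
$O{\left(X \right)} = \frac{1}{2} + \frac{X}{3}$ ($O{\left(X \right)} = 3 \cdot \frac{1}{6} + X \frac{1}{3} = \frac{1}{2} + \frac{X}{3}$)
$g = - \frac{12121}{6}$ ($g = 31 \left(-68 + \left(\frac{1}{2} + \frac{6 + 1}{3}\right)\right) = 31 \left(-68 + \left(\frac{1}{2} + \frac{1}{3} \cdot 7\right)\right) = 31 \left(-68 + \left(\frac{1}{2} + \frac{7}{3}\right)\right) = 31 \left(-68 + \frac{17}{6}\right) = 31 \left(- \frac{391}{6}\right) = - \frac{12121}{6} \approx -2020.2$)
$45531 + g = 45531 - \frac{12121}{6} = \frac{261065}{6}$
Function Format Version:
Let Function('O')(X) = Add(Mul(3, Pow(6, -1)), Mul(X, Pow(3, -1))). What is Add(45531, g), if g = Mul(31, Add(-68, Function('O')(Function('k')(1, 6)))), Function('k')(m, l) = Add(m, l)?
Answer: Rational(261065, 6) ≈ 43511.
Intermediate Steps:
Function('k')(m, l) = Add(l, m)
Function('O')(X) = Add(Rational(1, 2), Mul(Rational(1, 3), X)) (Function('O')(X) = Add(Mul(3, Rational(1, 6)), Mul(X, Rational(1, 3))) = Add(Rational(1, 2), Mul(Rational(1, 3), X)))
g = Rational(-12121, 6) (g = Mul(31, Add(-68, Add(Rational(1, 2), Mul(Rational(1, 3), Add(6, 1))))) = Mul(31, Add(-68, Add(Rational(1, 2), Mul(Rational(1, 3), 7)))) = Mul(31, Add(-68, Add(Rational(1, 2), Rational(7, 3)))) = Mul(31, Add(-68, Rational(17, 6))) = Mul(31, Rational(-391, 6)) = Rational(-12121, 6) ≈ -2020.2)
Add(45531, g) = Add(45531, Rational(-12121, 6)) = Rational(261065, 6)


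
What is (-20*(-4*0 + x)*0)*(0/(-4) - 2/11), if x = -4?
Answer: 0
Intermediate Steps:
(-20*(-4*0 + x)*0)*(0/(-4) - 2/11) = (-20*(-4*0 - 4)*0)*(0/(-4) - 2/11) = (-20*(0 - 4)*0)*(0*(-¼) - 2*1/11) = (-(-80)*0)*(0 - 2/11) = -20*0*(-2/11) = 0*(-2/11) = 0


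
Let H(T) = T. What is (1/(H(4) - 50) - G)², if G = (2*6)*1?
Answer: 305809/2116 ≈ 144.52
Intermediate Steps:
G = 12 (G = 12*1 = 12)
(1/(H(4) - 50) - G)² = (1/(4 - 50) - 1*12)² = (1/(-46) - 12)² = (-1/46 - 12)² = (-553/46)² = 305809/2116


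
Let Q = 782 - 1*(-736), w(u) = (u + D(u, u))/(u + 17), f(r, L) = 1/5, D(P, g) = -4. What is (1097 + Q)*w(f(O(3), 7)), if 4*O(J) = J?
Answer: -49685/86 ≈ -577.73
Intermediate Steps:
O(J) = J/4
f(r, L) = ⅕
w(u) = (-4 + u)/(17 + u) (w(u) = (u - 4)/(u + 17) = (-4 + u)/(17 + u))
Q = 1518 (Q = 782 + 736 = 1518)
(1097 + Q)*w(f(O(3), 7)) = (1097 + 1518)*((-4 + ⅕)/(17 + ⅕)) = 2615*(-19/5/(86/5)) = 2615*((5/86)*(-19/5)) = 2615*(-19/86) = -49685/86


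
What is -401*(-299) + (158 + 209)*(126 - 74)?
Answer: 138983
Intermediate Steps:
-401*(-299) + (158 + 209)*(126 - 74) = 119899 + 367*52 = 119899 + 19084 = 138983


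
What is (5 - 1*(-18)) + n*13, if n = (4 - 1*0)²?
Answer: 231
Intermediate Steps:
n = 16 (n = (4 + 0)² = 4² = 16)
(5 - 1*(-18)) + n*13 = (5 - 1*(-18)) + 16*13 = (5 + 18) + 208 = 23 + 208 = 231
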